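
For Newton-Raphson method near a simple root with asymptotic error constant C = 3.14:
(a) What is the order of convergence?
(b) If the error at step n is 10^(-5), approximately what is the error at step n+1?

(a) Newton-Raphson has quadratic (order 2) convergence near simple roots.
    This means |e_{n+1}| ≈ C|e_n|².

(b) With |e_n| = 10^(-5) and C = 3.14:
    |e_{n+1}| ≈ 3.14 × (10^(-5))² = 3.14 × 10^(-10)

(a) 2 (quadratic); (b) |e_{n+1}| ≈ 3.140e-10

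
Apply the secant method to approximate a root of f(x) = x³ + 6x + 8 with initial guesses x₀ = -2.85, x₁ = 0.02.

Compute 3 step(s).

f(x) = x³ + 6x + 8
x₀ = -2.85, x₁ = 0.02

Secant formula: x_{n+1} = x_n - f(x_n)(x_n - x_{n-1})/(f(x_n) - f(x_{n-1}))

Iteration 1:
  f(-2.850000) = -32.249125
  f(0.020000) = 8.120008
  x_2 = 0.020000 - 8.120008×(0.020000 - (-2.850000))/(8.120008 - (-32.249125))
       = -0.557283
Iteration 2:
  f(0.020000) = 8.120008
  f(-0.557283) = 4.483228
  x_3 = -0.557283 - 4.483228×(-0.557283 - 0.020000)/(4.483228 - 8.120008)
       = -1.268927
Iteration 3:
  f(-0.557283) = 4.483228
  f(-1.268927) = -1.656760
  x_4 = -1.268927 - (-1.656760)×(-1.268927 - (-0.557283))/(-1.656760 - 4.483228)
       = -1.076904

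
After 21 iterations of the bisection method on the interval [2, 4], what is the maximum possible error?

Bisection error bound: |error| ≤ (b-a)/2^n
|error| ≤ (4 - 2)/2^21 = 2/2^21
|error| ≤ 0.0000009537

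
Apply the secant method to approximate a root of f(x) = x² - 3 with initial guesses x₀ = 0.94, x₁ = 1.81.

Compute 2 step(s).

f(x) = x² - 3
x₀ = 0.94, x₁ = 1.81

Secant formula: x_{n+1} = x_n - f(x_n)(x_n - x_{n-1})/(f(x_n) - f(x_{n-1}))

Iteration 1:
  f(0.940000) = -2.116400
  f(1.810000) = 0.276100
  x_2 = 1.810000 - 0.276100×(1.810000 - 0.940000)/(0.276100 - (-2.116400))
       = 1.709600
Iteration 2:
  f(1.810000) = 0.276100
  f(1.709600) = -0.077268
  x_3 = 1.709600 - (-0.077268)×(1.709600 - 1.810000)/(-0.077268 - 0.276100)
       = 1.731554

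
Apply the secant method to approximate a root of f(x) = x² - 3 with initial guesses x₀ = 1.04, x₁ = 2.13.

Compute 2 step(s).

f(x) = x² - 3
x₀ = 1.04, x₁ = 2.13

Secant formula: x_{n+1} = x_n - f(x_n)(x_n - x_{n-1})/(f(x_n) - f(x_{n-1}))

Iteration 1:
  f(1.040000) = -1.918400
  f(2.130000) = 1.536900
  x_2 = 2.130000 - 1.536900×(2.130000 - 1.040000)/(1.536900 - (-1.918400))
       = 1.645174
Iteration 2:
  f(2.130000) = 1.536900
  f(1.645174) = -0.293404
  x_3 = 1.645174 - (-0.293404)×(1.645174 - 2.130000)/(-0.293404 - 1.536900)
       = 1.722893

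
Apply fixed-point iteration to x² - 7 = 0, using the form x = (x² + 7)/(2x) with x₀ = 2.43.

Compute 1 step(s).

Equation: x² - 7 = 0
Fixed-point form: x = (x² + 7)/(2x)
x₀ = 2.43

x_1 = g(2.430000) = 2.655329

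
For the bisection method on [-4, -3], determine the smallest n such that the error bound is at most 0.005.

We need (b-a)/2^n ≤ 0.005
(-3 - (-4))/2^n ≤ 0.005
1/2^n ≤ 0.005
2^n ≥ 200
n ≥ log₂(200) = 7.64
n ≥ 8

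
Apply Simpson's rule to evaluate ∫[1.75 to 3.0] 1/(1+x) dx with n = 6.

f(x) = 1/(1+x)
a = 1.75, b = 3.0, n = 6
h = (b - a)/n = 0.208333

Simpson's rule: (h/3)[f(x₀) + 4f(x₁) + 2f(x₂) + ... + f(xₙ)]

x_0 = 1.7500, f(x_0) = 0.363636, coefficient = 1
x_1 = 1.9583, f(x_1) = 0.338028, coefficient = 4
x_2 = 2.1667, f(x_2) = 0.315789, coefficient = 2
x_3 = 2.3750, f(x_3) = 0.296296, coefficient = 4
x_4 = 2.5833, f(x_4) = 0.279070, coefficient = 2
x_5 = 2.7917, f(x_5) = 0.263736, coefficient = 4
x_6 = 3.0000, f(x_6) = 0.250000, coefficient = 1

I ≈ (0.208333/3) × 5.395598 = 0.374694
Exact value: 0.374693
Error: 0.000001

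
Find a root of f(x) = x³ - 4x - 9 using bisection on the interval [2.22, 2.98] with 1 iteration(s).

f(x) = x³ - 4x - 9
Initial interval: [2.22, 2.98]

Iteration 1:
  c_1 = (2.220000 + 2.980000)/2 = 2.600000
  f(c_1) = f(2.600000) = -1.824000
  f(a) × f(c) ≥ 0, new interval: [2.600000, 2.980000]

After 1 iteration(s), the approximation is c_1 = 2.600000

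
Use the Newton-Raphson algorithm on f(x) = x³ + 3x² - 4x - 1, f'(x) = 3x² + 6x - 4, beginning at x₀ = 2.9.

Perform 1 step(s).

f(x) = x³ + 3x² - 4x - 1
f'(x) = 3x² + 6x - 4
x₀ = 2.9

Newton-Raphson formula: x_{n+1} = x_n - f(x_n)/f'(x_n)

Iteration 1:
  f(2.900000) = 37.019000
  f'(2.900000) = 38.630000
  x_1 = 2.900000 - 37.019000/38.630000 = 1.941703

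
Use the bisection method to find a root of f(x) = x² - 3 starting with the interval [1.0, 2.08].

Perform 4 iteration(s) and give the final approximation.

f(x) = x² - 3
Initial interval: [1.0, 2.08]

Iteration 1:
  c_1 = (1.000000 + 2.080000)/2 = 1.540000
  f(c_1) = f(1.540000) = -0.628400
  f(a) × f(c) ≥ 0, new interval: [1.540000, 2.080000]
Iteration 2:
  c_2 = (1.540000 + 2.080000)/2 = 1.810000
  f(c_2) = f(1.810000) = 0.276100
  f(a) × f(c) < 0, new interval: [1.540000, 1.810000]
Iteration 3:
  c_3 = (1.540000 + 1.810000)/2 = 1.675000
  f(c_3) = f(1.675000) = -0.194375
  f(a) × f(c) ≥ 0, new interval: [1.675000, 1.810000]
Iteration 4:
  c_4 = (1.675000 + 1.810000)/2 = 1.742500
  f(c_4) = f(1.742500) = 0.036306
  f(a) × f(c) < 0, new interval: [1.675000, 1.742500]

After 4 iteration(s), the approximation is c_4 = 1.742500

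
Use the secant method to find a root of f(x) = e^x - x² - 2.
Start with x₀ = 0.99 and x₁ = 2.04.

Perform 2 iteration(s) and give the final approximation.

f(x) = e^x - x² - 2
x₀ = 0.99, x₁ = 2.04

Secant formula: x_{n+1} = x_n - f(x_n)(x_n - x_{n-1})/(f(x_n) - f(x_{n-1}))

Iteration 1:
  f(0.990000) = -0.288866
  f(2.040000) = 1.529009
  x_2 = 2.040000 - 1.529009×(2.040000 - 0.990000)/(1.529009 - (-0.288866))
       = 1.156848
Iteration 2:
  f(2.040000) = 1.529009
  f(1.156848) = -0.158403
  x_3 = 1.156848 - (-0.158403)×(1.156848 - 2.040000)/(-0.158403 - 1.529009)
       = 1.239752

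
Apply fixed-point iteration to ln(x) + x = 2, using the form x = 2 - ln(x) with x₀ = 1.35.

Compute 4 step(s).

Equation: ln(x) + x = 2
Fixed-point form: x = 2 - ln(x)
x₀ = 1.35

x_1 = g(1.350000) = 1.699895
x_2 = g(1.699895) = 1.469433
x_3 = g(1.469433) = 1.615123
x_4 = g(1.615123) = 1.520589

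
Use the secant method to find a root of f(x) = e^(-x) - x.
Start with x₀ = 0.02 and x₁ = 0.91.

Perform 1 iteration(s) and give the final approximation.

f(x) = e^(-x) - x
x₀ = 0.02, x₁ = 0.91

Secant formula: x_{n+1} = x_n - f(x_n)(x_n - x_{n-1})/(f(x_n) - f(x_{n-1}))

Iteration 1:
  f(0.020000) = 0.960199
  f(0.910000) = -0.507476
  x_2 = 0.910000 - (-0.507476)×(0.910000 - 0.020000)/(-0.507476 - 0.960199)
       = 0.602266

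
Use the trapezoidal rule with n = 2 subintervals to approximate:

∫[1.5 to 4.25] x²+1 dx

f(x) = x²+1
a = 1.5, b = 4.25, n = 2
h = (b - a)/n = 1.375000

Trapezoidal rule: (h/2)[f(x₀) + 2f(x₁) + 2f(x₂) + ... + f(xₙ)]

x_0 = 1.5000, f(x_0) = 3.250000, coefficient = 1
x_1 = 2.8750, f(x_1) = 9.265625, coefficient = 2
x_2 = 4.2500, f(x_2) = 19.062500, coefficient = 1

I ≈ (1.375000/2) × 40.843750 = 28.080078
Exact value: 27.213542
Error: 0.866536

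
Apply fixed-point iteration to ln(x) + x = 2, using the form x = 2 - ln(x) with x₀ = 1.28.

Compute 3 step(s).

Equation: ln(x) + x = 2
Fixed-point form: x = 2 - ln(x)
x₀ = 1.28

x_1 = g(1.280000) = 1.753140
x_2 = g(1.753140) = 1.438592
x_3 = g(1.438592) = 1.636335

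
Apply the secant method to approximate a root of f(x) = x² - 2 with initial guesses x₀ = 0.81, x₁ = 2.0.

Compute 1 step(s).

f(x) = x² - 2
x₀ = 0.81, x₁ = 2.0

Secant formula: x_{n+1} = x_n - f(x_n)(x_n - x_{n-1})/(f(x_n) - f(x_{n-1}))

Iteration 1:
  f(0.810000) = -1.343900
  f(2.000000) = 2.000000
  x_2 = 2.000000 - 2.000000×(2.000000 - 0.810000)/(2.000000 - (-1.343900))
       = 1.288256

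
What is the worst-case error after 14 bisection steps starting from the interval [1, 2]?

Bisection error bound: |error| ≤ (b-a)/2^n
|error| ≤ (2 - 1)/2^14 = 1/2^14
|error| ≤ 0.0000610352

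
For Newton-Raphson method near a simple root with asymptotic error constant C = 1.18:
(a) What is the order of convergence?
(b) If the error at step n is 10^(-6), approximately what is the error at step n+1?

(a) Newton-Raphson has quadratic (order 2) convergence near simple roots.
    This means |e_{n+1}| ≈ C|e_n|².

(b) With |e_n| = 10^(-6) and C = 1.18:
    |e_{n+1}| ≈ 1.18 × (10^(-6))² = 1.18 × 10^(-12)

(a) 2 (quadratic); (b) |e_{n+1}| ≈ 1.180e-12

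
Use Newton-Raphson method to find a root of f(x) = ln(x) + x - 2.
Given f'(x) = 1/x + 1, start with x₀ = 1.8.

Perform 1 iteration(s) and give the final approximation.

f(x) = ln(x) + x - 2
f'(x) = 1/x + 1
x₀ = 1.8

Newton-Raphson formula: x_{n+1} = x_n - f(x_n)/f'(x_n)

Iteration 1:
  f(1.800000) = 0.387787
  f'(1.800000) = 1.555556
  x_1 = 1.800000 - 0.387787/1.555556 = 1.550709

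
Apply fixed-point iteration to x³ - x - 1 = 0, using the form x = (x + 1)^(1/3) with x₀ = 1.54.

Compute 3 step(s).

Equation: x³ - x - 1 = 0
Fixed-point form: x = (x + 1)^(1/3)
x₀ = 1.54

x_1 = g(1.540000) = 1.364409
x_2 = g(1.364409) = 1.332215
x_3 = g(1.332215) = 1.326140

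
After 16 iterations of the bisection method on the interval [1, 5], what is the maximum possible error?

Bisection error bound: |error| ≤ (b-a)/2^n
|error| ≤ (5 - 1)/2^16 = 4/2^16
|error| ≤ 0.0000610352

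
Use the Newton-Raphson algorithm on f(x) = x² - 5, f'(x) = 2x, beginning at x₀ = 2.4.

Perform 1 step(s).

f(x) = x² - 5
f'(x) = 2x
x₀ = 2.4

Newton-Raphson formula: x_{n+1} = x_n - f(x_n)/f'(x_n)

Iteration 1:
  f(2.400000) = 0.760000
  f'(2.400000) = 4.800000
  x_1 = 2.400000 - 0.760000/4.800000 = 2.241667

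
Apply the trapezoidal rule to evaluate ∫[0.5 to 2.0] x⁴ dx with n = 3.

f(x) = x⁴
a = 0.5, b = 2.0, n = 3
h = (b - a)/n = 0.500000

Trapezoidal rule: (h/2)[f(x₀) + 2f(x₁) + 2f(x₂) + ... + f(xₙ)]

x_0 = 0.5000, f(x_0) = 0.062500, coefficient = 1
x_1 = 1.0000, f(x_1) = 1.000000, coefficient = 2
x_2 = 1.5000, f(x_2) = 5.062500, coefficient = 2
x_3 = 2.0000, f(x_3) = 16.000000, coefficient = 1

I ≈ (0.500000/2) × 28.187500 = 7.046875
Exact value: 6.393750
Error: 0.653125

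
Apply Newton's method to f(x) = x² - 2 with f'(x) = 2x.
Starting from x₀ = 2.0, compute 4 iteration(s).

f(x) = x² - 2
f'(x) = 2x
x₀ = 2.0

Newton-Raphson formula: x_{n+1} = x_n - f(x_n)/f'(x_n)

Iteration 1:
  f(2.000000) = 2.000000
  f'(2.000000) = 4.000000
  x_1 = 2.000000 - 2.000000/4.000000 = 1.500000
Iteration 2:
  f(1.500000) = 0.250000
  f'(1.500000) = 3.000000
  x_2 = 1.500000 - 0.250000/3.000000 = 1.416667
Iteration 3:
  f(1.416667) = 0.006944
  f'(1.416667) = 2.833333
  x_3 = 1.416667 - 0.006944/2.833333 = 1.414216
Iteration 4:
  f(1.414216) = 0.000006
  f'(1.414216) = 2.828431
  x_4 = 1.414216 - 0.000006/2.828431 = 1.414214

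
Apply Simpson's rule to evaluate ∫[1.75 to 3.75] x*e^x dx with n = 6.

f(x) = x*e^x
a = 1.75, b = 3.75, n = 6
h = (b - a)/n = 0.333333

Simpson's rule: (h/3)[f(x₀) + 4f(x₁) + 2f(x₂) + ... + f(xₙ)]

x_0 = 1.7500, f(x_0) = 10.070555, coefficient = 1
x_1 = 2.0833, f(x_1) = 16.731656, coefficient = 4
x_2 = 2.4167, f(x_2) = 27.087053, coefficient = 2
x_3 = 2.7500, f(x_3) = 43.017238, coefficient = 4
x_4 = 3.0833, f(x_4) = 67.312409, coefficient = 2
x_5 = 3.4167, f(x_5) = 104.097929, coefficient = 4
x_6 = 3.7500, f(x_6) = 159.454058, coefficient = 1

I ≈ (0.333333/3) × 1013.710827 = 112.634536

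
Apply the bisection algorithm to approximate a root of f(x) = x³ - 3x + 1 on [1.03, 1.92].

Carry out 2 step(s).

f(x) = x³ - 3x + 1
Initial interval: [1.03, 1.92]

Iteration 1:
  c_1 = (1.030000 + 1.920000)/2 = 1.475000
  f(c_1) = f(1.475000) = -0.215953
  f(a) × f(c) ≥ 0, new interval: [1.475000, 1.920000]
Iteration 2:
  c_2 = (1.475000 + 1.920000)/2 = 1.697500
  f(c_2) = f(1.697500) = 0.798857
  f(a) × f(c) < 0, new interval: [1.475000, 1.697500]

After 2 iteration(s), the approximation is c_2 = 1.697500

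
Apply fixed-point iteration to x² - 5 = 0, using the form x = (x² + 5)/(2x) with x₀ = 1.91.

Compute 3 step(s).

Equation: x² - 5 = 0
Fixed-point form: x = (x² + 5)/(2x)
x₀ = 1.91

x_1 = g(1.910000) = 2.263901
x_2 = g(2.263901) = 2.236239
x_3 = g(2.236239) = 2.236068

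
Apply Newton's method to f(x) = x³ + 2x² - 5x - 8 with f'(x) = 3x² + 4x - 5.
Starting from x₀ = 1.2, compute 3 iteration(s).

f(x) = x³ + 2x² - 5x - 8
f'(x) = 3x² + 4x - 5
x₀ = 1.2

Newton-Raphson formula: x_{n+1} = x_n - f(x_n)/f'(x_n)

Iteration 1:
  f(1.200000) = -9.392000
  f'(1.200000) = 4.120000
  x_1 = 1.200000 - (-9.392000)/4.120000 = 3.479612
Iteration 2:
  f(3.479612) = 40.947421
  f'(3.479612) = 45.241538
  x_2 = 3.479612 - 40.947421/45.241538 = 2.574527
Iteration 3:
  f(2.574527) = 9.448197
  f'(2.574527) = 25.182676
  x_3 = 2.574527 - 9.448197/25.182676 = 2.199341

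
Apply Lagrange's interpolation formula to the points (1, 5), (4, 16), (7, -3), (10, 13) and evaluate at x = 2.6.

Lagrange interpolation formula:
P(x) = Σ yᵢ × Lᵢ(x)
where Lᵢ(x) = Π_{j≠i} (x - xⱼ)/(xᵢ - xⱼ)

L_0(2.6) = (2.6 - 4)/(1 - 4) × (2.6 - 7)/(1 - 7) × (2.6 - 10)/(1 - 10) = 0.281383
L_1(2.6) = (2.6 - 1)/(4 - 1) × (2.6 - 7)/(4 - 7) × (2.6 - 10)/(4 - 10) = 0.964741
L_2(2.6) = (2.6 - 1)/(7 - 1) × (2.6 - 4)/(7 - 4) × (2.6 - 10)/(7 - 10) = -0.306963
L_3(2.6) = (2.6 - 1)/(10 - 1) × (2.6 - 4)/(10 - 4) × (2.6 - 7)/(10 - 7) = 0.060840

P(2.6) = 5×L_0(2.6) + 16×L_1(2.6) + (-3)×L_2(2.6) + 13×L_3(2.6)
P(2.6) = 18.554568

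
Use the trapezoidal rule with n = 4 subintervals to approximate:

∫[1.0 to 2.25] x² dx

f(x) = x²
a = 1.0, b = 2.25, n = 4
h = (b - a)/n = 0.312500

Trapezoidal rule: (h/2)[f(x₀) + 2f(x₁) + 2f(x₂) + ... + f(xₙ)]

x_0 = 1.0000, f(x_0) = 1.000000, coefficient = 1
x_1 = 1.3125, f(x_1) = 1.722656, coefficient = 2
x_2 = 1.6250, f(x_2) = 2.640625, coefficient = 2
x_3 = 1.9375, f(x_3) = 3.753906, coefficient = 2
x_4 = 2.2500, f(x_4) = 5.062500, coefficient = 1

I ≈ (0.312500/2) × 22.296875 = 3.483887
Exact value: 3.463542
Error: 0.020345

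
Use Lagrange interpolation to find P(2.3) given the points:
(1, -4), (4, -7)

Lagrange interpolation formula:
P(x) = Σ yᵢ × Lᵢ(x)
where Lᵢ(x) = Π_{j≠i} (x - xⱼ)/(xᵢ - xⱼ)

L_0(2.3) = (2.3 - 4)/(1 - 4) = 0.566667
L_1(2.3) = (2.3 - 1)/(4 - 1) = 0.433333

P(2.3) = (-4)×L_0(2.3) + (-7)×L_1(2.3)
P(2.3) = -5.300000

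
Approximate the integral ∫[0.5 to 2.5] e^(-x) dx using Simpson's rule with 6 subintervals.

f(x) = e^(-x)
a = 0.5, b = 2.5, n = 6
h = (b - a)/n = 0.333333

Simpson's rule: (h/3)[f(x₀) + 4f(x₁) + 2f(x₂) + ... + f(xₙ)]

x_0 = 0.5000, f(x_0) = 0.606531, coefficient = 1
x_1 = 0.8333, f(x_1) = 0.434598, coefficient = 4
x_2 = 1.1667, f(x_2) = 0.311403, coefficient = 2
x_3 = 1.5000, f(x_3) = 0.223130, coefficient = 4
x_4 = 1.8333, f(x_4) = 0.159880, coefficient = 2
x_5 = 2.1667, f(x_5) = 0.114559, coefficient = 4
x_6 = 2.5000, f(x_6) = 0.082085, coefficient = 1

I ≈ (0.333333/3) × 4.720330 = 0.524481
Exact value: 0.524446
Error: 0.000035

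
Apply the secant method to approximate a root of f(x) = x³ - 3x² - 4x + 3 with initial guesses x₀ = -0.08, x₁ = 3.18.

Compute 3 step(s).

f(x) = x³ - 3x² - 4x + 3
x₀ = -0.08, x₁ = 3.18

Secant formula: x_{n+1} = x_n - f(x_n)(x_n - x_{n-1})/(f(x_n) - f(x_{n-1}))

Iteration 1:
  f(-0.080000) = 3.300288
  f(3.180000) = -7.899768
  x_2 = 3.180000 - (-7.899768)×(3.180000 - (-0.080000))/(-7.899768 - 3.300288)
       = 0.880615
Iteration 2:
  f(3.180000) = -7.899768
  f(0.880615) = -2.166005
  x_3 = 0.880615 - (-2.166005)×(0.880615 - 3.180000)/(-2.166005 - (-7.899768))
       = 0.011992
Iteration 3:
  f(0.880615) = -2.166005
  f(0.011992) = 2.951604
  x_4 = 0.011992 - 2.951604×(0.011992 - 0.880615)/(2.951604 - (-2.166005))
       = 0.512974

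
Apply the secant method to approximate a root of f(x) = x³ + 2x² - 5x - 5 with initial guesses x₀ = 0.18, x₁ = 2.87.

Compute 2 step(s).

f(x) = x³ + 2x² - 5x - 5
x₀ = 0.18, x₁ = 2.87

Secant formula: x_{n+1} = x_n - f(x_n)(x_n - x_{n-1})/(f(x_n) - f(x_{n-1}))

Iteration 1:
  f(0.180000) = -5.829368
  f(2.870000) = 20.763703
  x_2 = 2.870000 - 20.763703×(2.870000 - 0.180000)/(20.763703 - (-5.829368))
       = 0.769665
Iteration 2:
  f(2.870000) = 20.763703
  f(0.769665) = -7.207619
  x_3 = 0.769665 - (-7.207619)×(0.769665 - 2.870000)/(-7.207619 - 20.763703)
       = 1.310877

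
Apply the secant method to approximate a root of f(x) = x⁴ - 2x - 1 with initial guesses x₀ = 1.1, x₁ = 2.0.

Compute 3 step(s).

f(x) = x⁴ - 2x - 1
x₀ = 1.1, x₁ = 2.0

Secant formula: x_{n+1} = x_n - f(x_n)(x_n - x_{n-1})/(f(x_n) - f(x_{n-1}))

Iteration 1:
  f(1.100000) = -1.735900
  f(2.000000) = 11.000000
  x_2 = 2.000000 - 11.000000×(2.000000 - 1.100000)/(11.000000 - (-1.735900))
       = 1.222670
Iteration 2:
  f(2.000000) = 11.000000
  f(1.222670) = -1.210550
  x_3 = 1.222670 - (-1.210550)×(1.222670 - 2.000000)/(-1.210550 - 11.000000)
       = 1.299734
Iteration 3:
  f(1.222670) = -1.210550
  f(1.299734) = -0.745705
  x_4 = 1.299734 - (-0.745705)×(1.299734 - 1.222670)/(-0.745705 - (-1.210550))
       = 1.423361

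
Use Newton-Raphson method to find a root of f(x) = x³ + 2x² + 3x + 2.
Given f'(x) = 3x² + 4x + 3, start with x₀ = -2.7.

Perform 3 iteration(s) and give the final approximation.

f(x) = x³ + 2x² + 3x + 2
f'(x) = 3x² + 4x + 3
x₀ = -2.7

Newton-Raphson formula: x_{n+1} = x_n - f(x_n)/f'(x_n)

Iteration 1:
  f(-2.700000) = -11.203000
  f'(-2.700000) = 14.070000
  x_1 = -2.700000 - (-11.203000)/14.070000 = -1.903767
Iteration 2:
  f(-1.903767) = -3.362520
  f'(-1.903767) = 6.257917
  x_2 = -1.903767 - (-3.362520)/6.257917 = -1.366444
Iteration 3:
  f(-1.366444) = -0.916377
  f'(-1.366444) = 3.135733
  x_3 = -1.366444 - (-0.916377)/3.135733 = -1.074207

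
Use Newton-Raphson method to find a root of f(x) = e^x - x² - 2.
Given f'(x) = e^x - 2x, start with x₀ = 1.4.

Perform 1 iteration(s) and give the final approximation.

f(x) = e^x - x² - 2
f'(x) = e^x - 2x
x₀ = 1.4

Newton-Raphson formula: x_{n+1} = x_n - f(x_n)/f'(x_n)

Iteration 1:
  f(1.400000) = 0.095200
  f'(1.400000) = 1.255200
  x_1 = 1.400000 - 0.095200/1.255200 = 1.324156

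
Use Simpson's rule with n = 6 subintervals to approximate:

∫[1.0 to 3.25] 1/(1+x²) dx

f(x) = 1/(1+x²)
a = 1.0, b = 3.25, n = 6
h = (b - a)/n = 0.375000

Simpson's rule: (h/3)[f(x₀) + 4f(x₁) + 2f(x₂) + ... + f(xₙ)]

x_0 = 1.0000, f(x_0) = 0.500000, coefficient = 1
x_1 = 1.3750, f(x_1) = 0.345946, coefficient = 4
x_2 = 1.7500, f(x_2) = 0.246154, coefficient = 2
x_3 = 2.1250, f(x_3) = 0.181303, coefficient = 4
x_4 = 2.5000, f(x_4) = 0.137931, coefficient = 2
x_5 = 2.8750, f(x_5) = 0.107926, coefficient = 4
x_6 = 3.2500, f(x_6) = 0.086486, coefficient = 1

I ≈ (0.375000/3) × 3.895356 = 0.486919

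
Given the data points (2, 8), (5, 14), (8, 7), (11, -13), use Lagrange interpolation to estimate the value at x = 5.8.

Lagrange interpolation formula:
P(x) = Σ yᵢ × Lᵢ(x)
where Lᵢ(x) = Π_{j≠i} (x - xⱼ)/(xᵢ - xⱼ)

L_0(5.8) = (5.8 - 5)/(2 - 5) × (5.8 - 8)/(2 - 8) × (5.8 - 11)/(2 - 11) = -0.056494
L_1(5.8) = (5.8 - 2)/(5 - 2) × (5.8 - 8)/(5 - 8) × (5.8 - 11)/(5 - 11) = 0.805037
L_2(5.8) = (5.8 - 2)/(8 - 2) × (5.8 - 5)/(8 - 5) × (5.8 - 11)/(8 - 11) = 0.292741
L_3(5.8) = (5.8 - 2)/(11 - 2) × (5.8 - 5)/(11 - 5) × (5.8 - 8)/(11 - 8) = -0.041284

P(5.8) = 8×L_0(5.8) + 14×L_1(5.8) + 7×L_2(5.8) + (-13)×L_3(5.8)
P(5.8) = 13.404444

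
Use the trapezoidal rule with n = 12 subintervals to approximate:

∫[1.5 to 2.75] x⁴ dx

f(x) = x⁴
a = 1.5, b = 2.75, n = 12
h = (b - a)/n = 0.104167

Trapezoidal rule: (h/2)[f(x₀) + 2f(x₁) + 2f(x₂) + ... + f(xₙ)]

x_0 = 1.5000, f(x_0) = 5.062500, coefficient = 1
x_1 = 1.6042, f(x_1) = 6.622134, coefficient = 2
x_2 = 1.7083, f(x_2) = 8.517075, coefficient = 2
x_3 = 1.8125, f(x_3) = 10.792252, coefficient = 2
x_4 = 1.9167, f(x_4) = 13.495419, coefficient = 2
x_5 = 2.0208, f(x_5) = 16.677156, coefficient = 2
x_6 = 2.1250, f(x_6) = 20.390869, coefficient = 2
x_7 = 2.2292, f(x_7) = 24.692790, coefficient = 2
x_8 = 2.3333, f(x_8) = 29.641975, coefficient = 2
x_9 = 2.4375, f(x_9) = 35.300308, coefficient = 2
x_10 = 2.5417, f(x_10) = 41.732497, coefficient = 2
x_11 = 2.6458, f(x_11) = 49.006077, coefficient = 2
x_12 = 2.7500, f(x_12) = 57.191406, coefficient = 1

I ≈ (0.104167/2) × 575.991008 = 29.999532
Exact value: 29.936523
Error: 0.063008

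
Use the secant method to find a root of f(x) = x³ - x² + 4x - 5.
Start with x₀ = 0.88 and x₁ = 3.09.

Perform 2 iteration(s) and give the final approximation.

f(x) = x³ - x² + 4x - 5
x₀ = 0.88, x₁ = 3.09

Secant formula: x_{n+1} = x_n - f(x_n)(x_n - x_{n-1})/(f(x_n) - f(x_{n-1}))

Iteration 1:
  f(0.880000) = -1.572928
  f(3.090000) = 27.315529
  x_2 = 3.090000 - 27.315529×(3.090000 - 0.880000)/(27.315529 - (-1.572928))
       = 1.000331
Iteration 2:
  f(3.090000) = 27.315529
  f(1.000331) = -0.998346
  x_3 = 1.000331 - (-0.998346)×(1.000331 - 3.090000)/(-0.998346 - 27.315529)
       = 1.074012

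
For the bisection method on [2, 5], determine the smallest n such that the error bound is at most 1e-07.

We need (b-a)/2^n ≤ 1e-07
(5 - 2)/2^n ≤ 1e-07
3/2^n ≤ 1e-07
2^n ≥ 30000000
n ≥ log₂(30000000) = 24.84
n ≥ 25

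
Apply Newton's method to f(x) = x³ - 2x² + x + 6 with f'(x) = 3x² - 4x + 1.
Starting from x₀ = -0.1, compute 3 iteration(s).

f(x) = x³ - 2x² + x + 6
f'(x) = 3x² - 4x + 1
x₀ = -0.1

Newton-Raphson formula: x_{n+1} = x_n - f(x_n)/f'(x_n)

Iteration 1:
  f(-0.100000) = 5.879000
  f'(-0.100000) = 1.430000
  x_1 = -0.100000 - 5.879000/1.430000 = -4.211189
Iteration 2:
  f(-4.211189) = -108.361102
  f'(-4.211189) = 71.047089
  x_2 = -4.211189 - (-108.361102)/71.047089 = -2.685988
Iteration 3:
  f(-2.685988) = -30.493185
  f'(-2.685988) = 33.387540
  x_3 = -2.685988 - (-30.493185)/33.387540 = -1.772677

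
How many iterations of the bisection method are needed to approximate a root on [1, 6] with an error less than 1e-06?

We need (b-a)/2^n ≤ 1e-06
(6 - 1)/2^n ≤ 1e-06
5/2^n ≤ 1e-06
2^n ≥ 5000000
n ≥ log₂(5000000) = 22.25
n ≥ 23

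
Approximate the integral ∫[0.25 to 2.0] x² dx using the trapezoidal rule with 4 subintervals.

f(x) = x²
a = 0.25, b = 2.0, n = 4
h = (b - a)/n = 0.437500

Trapezoidal rule: (h/2)[f(x₀) + 2f(x₁) + 2f(x₂) + ... + f(xₙ)]

x_0 = 0.2500, f(x_0) = 0.062500, coefficient = 1
x_1 = 0.6875, f(x_1) = 0.472656, coefficient = 2
x_2 = 1.1250, f(x_2) = 1.265625, coefficient = 2
x_3 = 1.5625, f(x_3) = 2.441406, coefficient = 2
x_4 = 2.0000, f(x_4) = 4.000000, coefficient = 1

I ≈ (0.437500/2) × 12.421875 = 2.717285
Exact value: 2.661458
Error: 0.055827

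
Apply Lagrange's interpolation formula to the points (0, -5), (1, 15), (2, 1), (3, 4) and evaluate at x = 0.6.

Lagrange interpolation formula:
P(x) = Σ yᵢ × Lᵢ(x)
where Lᵢ(x) = Π_{j≠i} (x - xⱼ)/(xᵢ - xⱼ)

L_0(0.6) = (0.6 - 1)/(0 - 1) × (0.6 - 2)/(0 - 2) × (0.6 - 3)/(0 - 3) = 0.224000
L_1(0.6) = (0.6 - 0)/(1 - 0) × (0.6 - 2)/(1 - 2) × (0.6 - 3)/(1 - 3) = 1.008000
L_2(0.6) = (0.6 - 0)/(2 - 0) × (0.6 - 1)/(2 - 1) × (0.6 - 3)/(2 - 3) = -0.288000
L_3(0.6) = (0.6 - 0)/(3 - 0) × (0.6 - 1)/(3 - 1) × (0.6 - 2)/(3 - 2) = 0.056000

P(0.6) = (-5)×L_0(0.6) + 15×L_1(0.6) + 1×L_2(0.6) + 4×L_3(0.6)
P(0.6) = 13.936000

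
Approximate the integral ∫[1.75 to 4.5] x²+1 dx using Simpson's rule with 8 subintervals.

f(x) = x²+1
a = 1.75, b = 4.5, n = 8
h = (b - a)/n = 0.343750

Simpson's rule: (h/3)[f(x₀) + 4f(x₁) + 2f(x₂) + ... + f(xₙ)]

x_0 = 1.7500, f(x_0) = 4.062500, coefficient = 1
x_1 = 2.0938, f(x_1) = 5.383789, coefficient = 4
x_2 = 2.4375, f(x_2) = 6.941406, coefficient = 2
x_3 = 2.7812, f(x_3) = 8.735352, coefficient = 4
x_4 = 3.1250, f(x_4) = 10.765625, coefficient = 2
x_5 = 3.4688, f(x_5) = 13.032227, coefficient = 4
x_6 = 3.8125, f(x_6) = 15.535156, coefficient = 2
x_7 = 4.1562, f(x_7) = 18.274414, coefficient = 4
x_8 = 4.5000, f(x_8) = 21.250000, coefficient = 1

I ≈ (0.343750/3) × 273.500000 = 31.338542
Exact value: 31.338542
Error: 0.000000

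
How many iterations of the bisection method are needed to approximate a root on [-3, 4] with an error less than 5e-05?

We need (b-a)/2^n ≤ 5e-05
(4 - (-3))/2^n ≤ 5e-05
7/2^n ≤ 5e-05
2^n ≥ 140000
n ≥ log₂(140000) = 17.10
n ≥ 18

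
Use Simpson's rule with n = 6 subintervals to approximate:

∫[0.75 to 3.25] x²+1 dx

f(x) = x²+1
a = 0.75, b = 3.25, n = 6
h = (b - a)/n = 0.416667

Simpson's rule: (h/3)[f(x₀) + 4f(x₁) + 2f(x₂) + ... + f(xₙ)]

x_0 = 0.7500, f(x_0) = 1.562500, coefficient = 1
x_1 = 1.1667, f(x_1) = 2.361111, coefficient = 4
x_2 = 1.5833, f(x_2) = 3.506944, coefficient = 2
x_3 = 2.0000, f(x_3) = 5.000000, coefficient = 4
x_4 = 2.4167, f(x_4) = 6.840278, coefficient = 2
x_5 = 2.8333, f(x_5) = 9.027778, coefficient = 4
x_6 = 3.2500, f(x_6) = 11.562500, coefficient = 1

I ≈ (0.416667/3) × 99.375000 = 13.802083
Exact value: 13.802083
Error: 0.000000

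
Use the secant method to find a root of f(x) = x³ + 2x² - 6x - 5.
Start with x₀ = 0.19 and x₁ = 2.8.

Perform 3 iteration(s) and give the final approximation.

f(x) = x³ + 2x² - 6x - 5
x₀ = 0.19, x₁ = 2.8

Secant formula: x_{n+1} = x_n - f(x_n)(x_n - x_{n-1})/(f(x_n) - f(x_{n-1}))

Iteration 1:
  f(0.190000) = -6.060941
  f(2.800000) = 15.832000
  x_2 = 2.800000 - 15.832000×(2.800000 - 0.190000)/(15.832000 - (-6.060941))
       = 0.912564
Iteration 2:
  f(2.800000) = 15.832000
  f(0.912564) = -8.049879
  x_3 = 0.912564 - (-8.049879)×(0.912564 - 2.800000)/(-8.049879 - 15.832000)
       = 1.548763
Iteration 3:
  f(0.912564) = -8.049879
  f(1.548763) = -5.780276
  x_4 = 1.548763 - (-5.780276)×(1.548763 - 0.912564)/(-5.780276 - (-8.049879))
       = 3.169049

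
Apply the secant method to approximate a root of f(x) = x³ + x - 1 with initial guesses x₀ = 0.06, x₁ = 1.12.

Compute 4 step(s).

f(x) = x³ + x - 1
x₀ = 0.06, x₁ = 1.12

Secant formula: x_{n+1} = x_n - f(x_n)(x_n - x_{n-1})/(f(x_n) - f(x_{n-1}))

Iteration 1:
  f(0.060000) = -0.939784
  f(1.120000) = 1.524928
  x_2 = 1.120000 - 1.524928×(1.120000 - 0.060000)/(1.524928 - (-0.939784))
       = 0.464173
Iteration 2:
  f(1.120000) = 1.524928
  f(0.464173) = -0.435817
  x_3 = 0.464173 - (-0.435817)×(0.464173 - 1.120000)/(-0.435817 - 1.524928)
       = 0.609945
Iteration 3:
  f(0.464173) = -0.435817
  f(0.609945) = -0.163136
  x_4 = 0.609945 - (-0.163136)×(0.609945 - 0.464173)/(-0.163136 - (-0.435817))
       = 0.697155
Iteration 4:
  f(0.609945) = -0.163136
  f(0.697155) = 0.035989
  x_5 = 0.697155 - 0.035989×(0.697155 - 0.609945)/(0.035989 - (-0.163136))
       = 0.681393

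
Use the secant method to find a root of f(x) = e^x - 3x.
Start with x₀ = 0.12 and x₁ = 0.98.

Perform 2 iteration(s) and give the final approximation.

f(x) = e^x - 3x
x₀ = 0.12, x₁ = 0.98

Secant formula: x_{n+1} = x_n - f(x_n)(x_n - x_{n-1})/(f(x_n) - f(x_{n-1}))

Iteration 1:
  f(0.120000) = 0.767497
  f(0.980000) = -0.275544
  x_2 = 0.980000 - (-0.275544)×(0.980000 - 0.120000)/(-0.275544 - 0.767497)
       = 0.752811
Iteration 2:
  f(0.980000) = -0.275544
  f(0.752811) = -0.135473
  x_3 = 0.752811 - (-0.135473)×(0.752811 - 0.980000)/(-0.135473 - (-0.275544))
       = 0.533077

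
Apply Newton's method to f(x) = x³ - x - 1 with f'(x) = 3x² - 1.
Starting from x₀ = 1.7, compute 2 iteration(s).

f(x) = x³ - x - 1
f'(x) = 3x² - 1
x₀ = 1.7

Newton-Raphson formula: x_{n+1} = x_n - f(x_n)/f'(x_n)

Iteration 1:
  f(1.700000) = 2.213000
  f'(1.700000) = 7.670000
  x_1 = 1.700000 - 2.213000/7.670000 = 1.411473
Iteration 2:
  f(1.411473) = 0.400544
  f'(1.411473) = 4.976770
  x_2 = 1.411473 - 0.400544/4.976770 = 1.330991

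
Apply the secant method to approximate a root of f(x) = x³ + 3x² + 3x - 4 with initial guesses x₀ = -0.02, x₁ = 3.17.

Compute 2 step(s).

f(x) = x³ + 3x² + 3x - 4
x₀ = -0.02, x₁ = 3.17

Secant formula: x_{n+1} = x_n - f(x_n)(x_n - x_{n-1})/(f(x_n) - f(x_{n-1}))

Iteration 1:
  f(-0.020000) = -4.058808
  f(3.170000) = 67.511713
  x_2 = 3.170000 - 67.511713×(3.170000 - (-0.020000))/(67.511713 - (-4.058808))
       = 0.160907
Iteration 2:
  f(3.170000) = 67.511713
  f(0.160907) = -3.435440
  x_3 = 0.160907 - (-3.435440)×(0.160907 - 3.170000)/(-3.435440 - 67.511713)
       = 0.306615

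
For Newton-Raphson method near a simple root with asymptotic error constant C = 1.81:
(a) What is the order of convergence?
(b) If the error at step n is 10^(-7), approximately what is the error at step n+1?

(a) Newton-Raphson has quadratic (order 2) convergence near simple roots.
    This means |e_{n+1}| ≈ C|e_n|².

(b) With |e_n| = 10^(-7) and C = 1.81:
    |e_{n+1}| ≈ 1.81 × (10^(-7))² = 1.81 × 10^(-14)

(a) 2 (quadratic); (b) |e_{n+1}| ≈ 1.810e-14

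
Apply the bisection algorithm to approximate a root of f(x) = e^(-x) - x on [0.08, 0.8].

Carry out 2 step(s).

f(x) = e^(-x) - x
Initial interval: [0.08, 0.8]

Iteration 1:
  c_1 = (0.080000 + 0.800000)/2 = 0.440000
  f(c_1) = f(0.440000) = 0.204036
  f(a) × f(c) ≥ 0, new interval: [0.440000, 0.800000]
Iteration 2:
  c_2 = (0.440000 + 0.800000)/2 = 0.620000
  f(c_2) = f(0.620000) = -0.082056
  f(a) × f(c) < 0, new interval: [0.440000, 0.620000]

After 2 iteration(s), the approximation is c_2 = 0.620000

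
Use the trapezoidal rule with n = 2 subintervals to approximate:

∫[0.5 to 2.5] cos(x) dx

f(x) = cos(x)
a = 0.5, b = 2.5, n = 2
h = (b - a)/n = 1.000000

Trapezoidal rule: (h/2)[f(x₀) + 2f(x₁) + 2f(x₂) + ... + f(xₙ)]

x_0 = 0.5000, f(x_0) = 0.877583, coefficient = 1
x_1 = 1.5000, f(x_1) = 0.070737, coefficient = 2
x_2 = 2.5000, f(x_2) = -0.801144, coefficient = 1

I ≈ (1.000000/2) × 0.217913 = 0.108957
Exact value: 0.119047
Error: 0.010090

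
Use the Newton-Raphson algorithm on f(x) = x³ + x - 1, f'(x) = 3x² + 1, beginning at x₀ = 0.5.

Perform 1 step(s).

f(x) = x³ + x - 1
f'(x) = 3x² + 1
x₀ = 0.5

Newton-Raphson formula: x_{n+1} = x_n - f(x_n)/f'(x_n)

Iteration 1:
  f(0.500000) = -0.375000
  f'(0.500000) = 1.750000
  x_1 = 0.500000 - (-0.375000)/1.750000 = 0.714286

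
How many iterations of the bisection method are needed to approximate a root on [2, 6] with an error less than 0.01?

We need (b-a)/2^n ≤ 0.01
(6 - 2)/2^n ≤ 0.01
4/2^n ≤ 0.01
2^n ≥ 400
n ≥ log₂(400) = 8.64
n ≥ 9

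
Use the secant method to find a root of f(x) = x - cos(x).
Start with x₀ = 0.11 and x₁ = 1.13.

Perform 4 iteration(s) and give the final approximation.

f(x) = x - cos(x)
x₀ = 0.11, x₁ = 1.13

Secant formula: x_{n+1} = x_n - f(x_n)(x_n - x_{n-1})/(f(x_n) - f(x_{n-1}))

Iteration 1:
  f(0.110000) = -0.883956
  f(1.130000) = 0.703340
  x_2 = 1.130000 - 0.703340×(1.130000 - 0.110000)/(0.703340 - (-0.883956))
       = 0.678032
Iteration 2:
  f(1.130000) = 0.703340
  f(0.678032) = -0.100777
  x_3 = 0.678032 - (-0.100777)×(0.678032 - 1.130000)/(-0.100777 - 0.703340)
       = 0.734675
Iteration 3:
  f(0.678032) = -0.100777
  f(0.734675) = -0.007373
  x_4 = 0.734675 - (-0.007373)×(0.734675 - 0.678032)/(-0.007373 - (-0.100777))
       = 0.739147
Iteration 4:
  f(0.734675) = -0.007373
  f(0.739147) = 0.000103
  x_5 = 0.739147 - 0.000103×(0.739147 - 0.734675)/(0.000103 - (-0.007373))
       = 0.739085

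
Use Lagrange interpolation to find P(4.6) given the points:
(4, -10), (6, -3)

Lagrange interpolation formula:
P(x) = Σ yᵢ × Lᵢ(x)
where Lᵢ(x) = Π_{j≠i} (x - xⱼ)/(xᵢ - xⱼ)

L_0(4.6) = (4.6 - 6)/(4 - 6) = 0.700000
L_1(4.6) = (4.6 - 4)/(6 - 4) = 0.300000

P(4.6) = (-10)×L_0(4.6) + (-3)×L_1(4.6)
P(4.6) = -7.900000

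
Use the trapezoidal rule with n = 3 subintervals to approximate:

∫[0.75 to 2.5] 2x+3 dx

f(x) = 2x+3
a = 0.75, b = 2.5, n = 3
h = (b - a)/n = 0.583333

Trapezoidal rule: (h/2)[f(x₀) + 2f(x₁) + 2f(x₂) + ... + f(xₙ)]

x_0 = 0.7500, f(x_0) = 4.500000, coefficient = 1
x_1 = 1.3333, f(x_1) = 5.666667, coefficient = 2
x_2 = 1.9167, f(x_2) = 6.833333, coefficient = 2
x_3 = 2.5000, f(x_3) = 8.000000, coefficient = 1

I ≈ (0.583333/2) × 37.500000 = 10.937500
Exact value: 10.937500
Error: 0.000000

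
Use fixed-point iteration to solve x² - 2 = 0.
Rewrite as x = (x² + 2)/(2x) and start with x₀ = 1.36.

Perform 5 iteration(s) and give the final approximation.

Equation: x² - 2 = 0
Fixed-point form: x = (x² + 2)/(2x)
x₀ = 1.36

x_1 = g(1.360000) = 1.415294
x_2 = g(1.415294) = 1.414214
x_3 = g(1.414214) = 1.414214
x_4 = g(1.414214) = 1.414214
x_5 = g(1.414214) = 1.414214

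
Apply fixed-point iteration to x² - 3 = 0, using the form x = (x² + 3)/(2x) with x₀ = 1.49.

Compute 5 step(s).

Equation: x² - 3 = 0
Fixed-point form: x = (x² + 3)/(2x)
x₀ = 1.49

x_1 = g(1.490000) = 1.751711
x_2 = g(1.751711) = 1.732161
x_3 = g(1.732161) = 1.732051
x_4 = g(1.732051) = 1.732051
x_5 = g(1.732051) = 1.732051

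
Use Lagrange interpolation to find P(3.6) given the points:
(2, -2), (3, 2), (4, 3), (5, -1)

Lagrange interpolation formula:
P(x) = Σ yᵢ × Lᵢ(x)
where Lᵢ(x) = Π_{j≠i} (x - xⱼ)/(xᵢ - xⱼ)

L_0(3.6) = (3.6 - 3)/(2 - 3) × (3.6 - 4)/(2 - 4) × (3.6 - 5)/(2 - 5) = -0.056000
L_1(3.6) = (3.6 - 2)/(3 - 2) × (3.6 - 4)/(3 - 4) × (3.6 - 5)/(3 - 5) = 0.448000
L_2(3.6) = (3.6 - 2)/(4 - 2) × (3.6 - 3)/(4 - 3) × (3.6 - 5)/(4 - 5) = 0.672000
L_3(3.6) = (3.6 - 2)/(5 - 2) × (3.6 - 3)/(5 - 3) × (3.6 - 4)/(5 - 4) = -0.064000

P(3.6) = (-2)×L_0(3.6) + 2×L_1(3.6) + 3×L_2(3.6) + (-1)×L_3(3.6)
P(3.6) = 3.088000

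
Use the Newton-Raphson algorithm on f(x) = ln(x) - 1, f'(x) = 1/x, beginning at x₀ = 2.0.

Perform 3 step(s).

f(x) = ln(x) - 1
f'(x) = 1/x
x₀ = 2.0

Newton-Raphson formula: x_{n+1} = x_n - f(x_n)/f'(x_n)

Iteration 1:
  f(2.000000) = -0.306853
  f'(2.000000) = 0.500000
  x_1 = 2.000000 - (-0.306853)/0.500000 = 2.613706
Iteration 2:
  f(2.613706) = -0.039231
  f'(2.613706) = 0.382599
  x_2 = 2.613706 - (-0.039231)/0.382599 = 2.716244
Iteration 3:
  f(2.716244) = -0.000750
  f'(2.716244) = 0.368155
  x_3 = 2.716244 - (-0.000750)/0.368155 = 2.718281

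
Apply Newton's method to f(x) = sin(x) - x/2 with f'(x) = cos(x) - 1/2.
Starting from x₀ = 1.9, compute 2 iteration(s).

f(x) = sin(x) - x/2
f'(x) = cos(x) - 1/2
x₀ = 1.9

Newton-Raphson formula: x_{n+1} = x_n - f(x_n)/f'(x_n)

Iteration 1:
  f(1.900000) = -0.003700
  f'(1.900000) = -0.823290
  x_1 = 1.900000 - (-0.003700)/(-0.823290) = 1.895506
Iteration 2:
  f(1.895506) = -0.000010
  f'(1.895506) = -0.819034
  x_2 = 1.895506 - (-0.000010)/(-0.819034) = 1.895494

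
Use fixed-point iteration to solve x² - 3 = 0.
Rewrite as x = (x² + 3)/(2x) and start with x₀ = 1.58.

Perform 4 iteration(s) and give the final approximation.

Equation: x² - 3 = 0
Fixed-point form: x = (x² + 3)/(2x)
x₀ = 1.58

x_1 = g(1.580000) = 1.739367
x_2 = g(1.739367) = 1.732066
x_3 = g(1.732066) = 1.732051
x_4 = g(1.732051) = 1.732051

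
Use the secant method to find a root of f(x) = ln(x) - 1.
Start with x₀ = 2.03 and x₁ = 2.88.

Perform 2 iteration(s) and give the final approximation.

f(x) = ln(x) - 1
x₀ = 2.03, x₁ = 2.88

Secant formula: x_{n+1} = x_n - f(x_n)(x_n - x_{n-1})/(f(x_n) - f(x_{n-1}))

Iteration 1:
  f(2.030000) = -0.291964
  f(2.880000) = 0.057790
  x_2 = 2.880000 - 0.057790×(2.880000 - 2.030000)/(0.057790 - (-0.291964))
       = 2.739554
Iteration 2:
  f(2.880000) = 0.057790
  f(2.739554) = 0.007795
  x_3 = 2.739554 - 0.007795×(2.739554 - 2.880000)/(0.007795 - 0.057790)
       = 2.717656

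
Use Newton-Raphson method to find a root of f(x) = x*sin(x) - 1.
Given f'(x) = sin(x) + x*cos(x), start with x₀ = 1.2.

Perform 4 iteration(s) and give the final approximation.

f(x) = x*sin(x) - 1
f'(x) = sin(x) + x*cos(x)
x₀ = 1.2

Newton-Raphson formula: x_{n+1} = x_n - f(x_n)/f'(x_n)

Iteration 1:
  f(1.200000) = 0.118447
  f'(1.200000) = 1.366868
  x_1 = 1.200000 - 0.118447/1.366868 = 1.113344
Iteration 2:
  f(1.113344) = -0.001129
  f'(1.113344) = 1.388904
  x_2 = 1.113344 - (-0.001129)/1.388904 = 1.114157
Iteration 3:
  f(1.114157) = 0.000000
  f'(1.114157) = 1.388809
  x_3 = 1.114157 - 0.000000/1.388809 = 1.114157
Iteration 4:
  f(1.114157) = 0.000000
  f'(1.114157) = 1.388809
  x_4 = 1.114157 - 0.000000/1.388809 = 1.114157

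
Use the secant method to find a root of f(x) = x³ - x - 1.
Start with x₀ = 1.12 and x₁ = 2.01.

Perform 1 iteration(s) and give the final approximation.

f(x) = x³ - x - 1
x₀ = 1.12, x₁ = 2.01

Secant formula: x_{n+1} = x_n - f(x_n)(x_n - x_{n-1})/(f(x_n) - f(x_{n-1}))

Iteration 1:
  f(1.120000) = -0.715072
  f(2.010000) = 5.110601
  x_2 = 2.010000 - 5.110601×(2.010000 - 1.120000)/(5.110601 - (-0.715072))
       = 1.229243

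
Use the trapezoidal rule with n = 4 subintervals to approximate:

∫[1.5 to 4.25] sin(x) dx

f(x) = sin(x)
a = 1.5, b = 4.25, n = 4
h = (b - a)/n = 0.687500

Trapezoidal rule: (h/2)[f(x₀) + 2f(x₁) + 2f(x₂) + ... + f(xₙ)]

x_0 = 1.5000, f(x_0) = 0.997495, coefficient = 1
x_1 = 2.1875, f(x_1) = 0.815789, coefficient = 2
x_2 = 2.8750, f(x_2) = 0.263446, coefficient = 2
x_3 = 3.5625, f(x_3) = -0.408589, coefficient = 2
x_4 = 4.2500, f(x_4) = -0.894989, coefficient = 1

I ≈ (0.687500/2) × 1.443799 = 0.496306
Exact value: 0.516825
Error: 0.020519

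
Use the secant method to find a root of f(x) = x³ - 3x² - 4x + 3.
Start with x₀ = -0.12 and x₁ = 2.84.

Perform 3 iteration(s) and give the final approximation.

f(x) = x³ - 3x² - 4x + 3
x₀ = -0.12, x₁ = 2.84

Secant formula: x_{n+1} = x_n - f(x_n)(x_n - x_{n-1})/(f(x_n) - f(x_{n-1}))

Iteration 1:
  f(-0.120000) = 3.435072
  f(2.840000) = -9.650496
  x_2 = 2.840000 - (-9.650496)×(2.840000 - (-0.120000))/(-9.650496 - 3.435072)
       = 0.657025
Iteration 2:
  f(2.840000) = -9.650496
  f(0.657025) = -0.639520
  x_3 = 0.657025 - (-0.639520)×(0.657025 - 2.840000)/(-0.639520 - (-9.650496))
       = 0.502097
Iteration 3:
  f(0.657025) = -0.639520
  f(0.502097) = 0.361889
  x_4 = 0.502097 - 0.361889×(0.502097 - 0.657025)/(0.361889 - (-0.639520))
       = 0.558085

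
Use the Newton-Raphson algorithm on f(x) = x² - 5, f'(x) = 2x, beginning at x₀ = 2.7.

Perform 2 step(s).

f(x) = x² - 5
f'(x) = 2x
x₀ = 2.7

Newton-Raphson formula: x_{n+1} = x_n - f(x_n)/f'(x_n)

Iteration 1:
  f(2.700000) = 2.290000
  f'(2.700000) = 5.400000
  x_1 = 2.700000 - 2.290000/5.400000 = 2.275926
Iteration 2:
  f(2.275926) = 0.179839
  f'(2.275926) = 4.551852
  x_2 = 2.275926 - 0.179839/4.551852 = 2.236417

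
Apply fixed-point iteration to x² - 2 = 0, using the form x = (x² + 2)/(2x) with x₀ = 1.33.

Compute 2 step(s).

Equation: x² - 2 = 0
Fixed-point form: x = (x² + 2)/(2x)
x₀ = 1.33

x_1 = g(1.330000) = 1.416880
x_2 = g(1.416880) = 1.414216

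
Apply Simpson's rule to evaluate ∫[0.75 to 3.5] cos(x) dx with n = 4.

f(x) = cos(x)
a = 0.75, b = 3.5, n = 4
h = (b - a)/n = 0.687500

Simpson's rule: (h/3)[f(x₀) + 4f(x₁) + 2f(x₂) + ... + f(xₙ)]

x_0 = 0.7500, f(x_0) = 0.731689, coefficient = 1
x_1 = 1.4375, f(x_1) = 0.132902, coefficient = 4
x_2 = 2.1250, f(x_2) = -0.526266, coefficient = 2
x_3 = 2.8125, f(x_3) = -0.946336, coefficient = 4
x_4 = 3.5000, f(x_4) = -0.936457, coefficient = 1

I ≈ (0.687500/3) × -4.511037 = -1.033779
Exact value: -1.032422
Error: 0.001357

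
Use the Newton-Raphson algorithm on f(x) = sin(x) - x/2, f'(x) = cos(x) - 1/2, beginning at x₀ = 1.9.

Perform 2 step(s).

f(x) = sin(x) - x/2
f'(x) = cos(x) - 1/2
x₀ = 1.9

Newton-Raphson formula: x_{n+1} = x_n - f(x_n)/f'(x_n)

Iteration 1:
  f(1.900000) = -0.003700
  f'(1.900000) = -0.823290
  x_1 = 1.900000 - (-0.003700)/(-0.823290) = 1.895506
Iteration 2:
  f(1.895506) = -0.000010
  f'(1.895506) = -0.819034
  x_2 = 1.895506 - (-0.000010)/(-0.819034) = 1.895494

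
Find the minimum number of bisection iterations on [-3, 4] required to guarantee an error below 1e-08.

We need (b-a)/2^n ≤ 1e-08
(4 - (-3))/2^n ≤ 1e-08
7/2^n ≤ 1e-08
2^n ≥ 700000000
n ≥ log₂(700000000) = 29.38
n ≥ 30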